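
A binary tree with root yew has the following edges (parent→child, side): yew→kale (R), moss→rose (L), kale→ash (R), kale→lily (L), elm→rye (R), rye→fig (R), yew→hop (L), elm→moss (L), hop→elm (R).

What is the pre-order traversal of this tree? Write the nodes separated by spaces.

Pre-order visits the node, then its left subtree, then its right subtree.
Visit yew.
At yew: go left to hop.
  Visit hop.
  At hop: no left child.
  At hop: go right to elm.
    Visit elm.
    At elm: go left to moss.
      Visit moss.
      At moss: go left to rose.
        rose is a leaf — visit rose.
      At moss: no right child.
    At elm: go right to rye.
      Visit rye.
      At rye: no left child.
      At rye: go right to fig.
        fig is a leaf — visit fig.
At yew: go right to kale.
  Visit kale.
  At kale: go left to lily.
    lily is a leaf — visit lily.
  At kale: go right to ash.
    ash is a leaf — visit ash.

yew hop elm moss rose rye fig kale lily ash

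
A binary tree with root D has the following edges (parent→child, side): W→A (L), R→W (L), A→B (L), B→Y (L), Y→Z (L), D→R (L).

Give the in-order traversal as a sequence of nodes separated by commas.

In-order visits the left subtree, then the node, then the right subtree.
At D: go left to R.
  At R: go left to W.
    At W: go left to A.
      At A: go left to B.
        At B: go left to Y.
          At Y: go left to Z.
            Z is a leaf — visit Z.
          Visit Y.
          At Y: no right child.
        Visit B.
        At B: no right child.
      Visit A.
      At A: no right child.
    Visit W.
    At W: no right child.
  Visit R.
  At R: no right child.
Visit D.
At D: no right child.

Z, Y, B, A, W, R, D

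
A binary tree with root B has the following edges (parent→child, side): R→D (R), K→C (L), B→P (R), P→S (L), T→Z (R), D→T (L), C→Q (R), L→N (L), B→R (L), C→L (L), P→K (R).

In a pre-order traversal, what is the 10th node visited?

Pre-order visits the node, then its left subtree, then its right subtree.
Visit B.
At B: go left to R.
  Visit R.
  At R: no left child.
  At R: go right to D.
    Visit D.
    At D: go left to T.
      Visit T.
      At T: no left child.
      At T: go right to Z.
        Z is a leaf — visit Z.
    At D: no right child.
At B: go right to P.
  Visit P.
  At P: go left to S.
    S is a leaf — visit S.
  At P: go right to K.
    Visit K.
    At K: go left to C.
      Visit C.
      At C: go left to L.
        Visit L.
        At L: go left to N.
          N is a leaf — visit N.
        At L: no right child.
      At C: go right to Q.
        Q is a leaf — visit Q.
    At K: no right child.
Full pre-order sequence: B, R, D, T, Z, P, S, K, C, L, N, Q.

L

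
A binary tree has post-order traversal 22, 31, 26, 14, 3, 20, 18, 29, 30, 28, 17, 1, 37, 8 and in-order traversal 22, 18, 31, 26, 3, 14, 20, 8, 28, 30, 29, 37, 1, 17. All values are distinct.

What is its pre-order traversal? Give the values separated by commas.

8, 18, 22, 20, 3, 26, 31, 14, 37, 28, 30, 29, 1, 17

The last element of post-order is the root; it splits in-order into left and right subtrees.
Root 8: left subtree has 7 nodes {22, 18, 31, 26, 3, 14, 20}, right has 6 {28, 30, 29, 37, 1, 17}.
  Root 18: left subtree has 1 node {22}, right has 5 {31, 26, 3, 14, 20}.
    Root 20: left subtree has 4 nodes {31, 26, 3, 14}, right has 0 { }.
      Root 3: left subtree has 2 nodes {31, 26}, right has 1 {14}.
        Root 26: left subtree has 1 node {31}, right has 0 { }.
  Root 37: left subtree has 3 nodes {28, 30, 29}, right has 2 {1, 17}.
    Root 28: left subtree has 0 nodes { }, right has 2 {30, 29}.
      Root 30: left subtree has 0 nodes { }, right has 1 {29}.
    Root 1: left subtree has 0 nodes { }, right has 1 {17}.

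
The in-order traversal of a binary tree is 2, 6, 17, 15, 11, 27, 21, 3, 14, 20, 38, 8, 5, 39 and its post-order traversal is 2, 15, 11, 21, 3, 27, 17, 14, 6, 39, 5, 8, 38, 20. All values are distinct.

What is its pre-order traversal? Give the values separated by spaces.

20 6 2 14 17 27 11 15 3 21 38 8 5 39

The last element of post-order is the root; it splits in-order into left and right subtrees.
Root 20: left subtree has 9 nodes {2, 6, 17, 15, 11, 27, 21, 3, 14}, right has 4 {38, 8, 5, 39}.
  Root 6: left subtree has 1 node {2}, right has 7 {17, 15, 11, 27, 21, 3, 14}.
    Root 14: left subtree has 6 nodes {17, 15, 11, 27, 21, 3}, right has 0 { }.
      Root 17: left subtree has 0 nodes { }, right has 5 {15, 11, 27, 21, 3}.
        Root 27: left subtree has 2 nodes {15, 11}, right has 2 {21, 3}.
          Root 11: left subtree has 1 node {15}, right has 0 { }.
          Root 3: left subtree has 1 node {21}, right has 0 { }.
  Root 38: left subtree has 0 nodes { }, right has 3 {8, 5, 39}.
    Root 8: left subtree has 0 nodes { }, right has 2 {5, 39}.
      Root 5: left subtree has 0 nodes { }, right has 1 {39}.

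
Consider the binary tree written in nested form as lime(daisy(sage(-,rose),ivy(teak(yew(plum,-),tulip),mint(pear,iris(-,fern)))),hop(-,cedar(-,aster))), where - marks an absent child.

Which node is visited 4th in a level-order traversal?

sage

Level-order visits nodes level by level from the root, left to right within each level.
Level 0: lime
Level 1: daisy, hop
Level 2: sage, ivy, cedar
Level 3: rose, teak, mint, aster
Level 4: yew, tulip, pear, iris
Level 5: plum, fern
Full level-order sequence: lime, daisy, hop, sage, ivy, cedar, rose, teak, mint, aster, yew, tulip, pear, iris, plum, fern.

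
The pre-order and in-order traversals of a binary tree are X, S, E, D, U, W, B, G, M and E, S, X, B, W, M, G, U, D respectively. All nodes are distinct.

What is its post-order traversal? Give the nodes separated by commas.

The first element of pre-order is the root; it splits in-order into left and right subtrees.
Root X: left subtree has 2 nodes {E, S}, right has 6 {B, W, M, G, U, D}.
  Root S: left subtree has 1 node {E}, right has 0 { }.
  Root D: left subtree has 5 nodes {B, W, M, G, U}, right has 0 { }.
    Root U: left subtree has 4 nodes {B, W, M, G}, right has 0 { }.
      Root W: left subtree has 1 node {B}, right has 2 {M, G}.
        Root G: left subtree has 1 node {M}, right has 0 { }.

E, S, B, M, G, W, U, D, X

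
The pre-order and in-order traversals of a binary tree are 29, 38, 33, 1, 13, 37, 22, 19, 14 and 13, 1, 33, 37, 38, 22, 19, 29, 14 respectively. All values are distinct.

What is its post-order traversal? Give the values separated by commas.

13, 1, 37, 33, 19, 22, 38, 14, 29

The first element of pre-order is the root; it splits in-order into left and right subtrees.
Root 29: left subtree has 7 nodes {13, 1, 33, 37, 38, 22, 19}, right has 1 {14}.
  Root 38: left subtree has 4 nodes {13, 1, 33, 37}, right has 2 {22, 19}.
    Root 33: left subtree has 2 nodes {13, 1}, right has 1 {37}.
      Root 1: left subtree has 1 node {13}, right has 0 { }.
    Root 22: left subtree has 0 nodes { }, right has 1 {19}.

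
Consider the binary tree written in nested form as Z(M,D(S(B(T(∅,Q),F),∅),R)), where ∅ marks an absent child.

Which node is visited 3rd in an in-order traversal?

In-order visits the left subtree, then the node, then the right subtree.
At Z: go left to M.
  M is a leaf — visit M.
Visit Z.
At Z: go right to D.
  At D: go left to S.
    At S: go left to B.
      At B: go left to T.
        At T: no left child.
        Visit T.
        At T: go right to Q.
          Q is a leaf — visit Q.
      Visit B.
      At B: go right to F.
        F is a leaf — visit F.
    Visit S.
    At S: no right child.
  Visit D.
  At D: go right to R.
    R is a leaf — visit R.
Full in-order sequence: M, Z, T, Q, B, F, S, D, R.

T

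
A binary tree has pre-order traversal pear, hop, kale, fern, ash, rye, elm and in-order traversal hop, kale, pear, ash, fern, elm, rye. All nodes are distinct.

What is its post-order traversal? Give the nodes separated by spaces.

kale hop ash elm rye fern pear

The first element of pre-order is the root; it splits in-order into left and right subtrees.
Root pear: left subtree has 2 nodes {hop, kale}, right has 4 {ash, fern, elm, rye}.
  Root hop: left subtree has 0 nodes { }, right has 1 {kale}.
  Root fern: left subtree has 1 node {ash}, right has 2 {elm, rye}.
    Root rye: left subtree has 1 node {elm}, right has 0 { }.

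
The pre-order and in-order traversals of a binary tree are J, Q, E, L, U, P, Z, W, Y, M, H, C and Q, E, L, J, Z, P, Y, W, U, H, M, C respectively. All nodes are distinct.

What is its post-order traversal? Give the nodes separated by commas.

L, E, Q, Z, Y, W, P, H, C, M, U, J

The first element of pre-order is the root; it splits in-order into left and right subtrees.
Root J: left subtree has 3 nodes {Q, E, L}, right has 8 {Z, P, Y, W, U, H, M, C}.
  Root Q: left subtree has 0 nodes { }, right has 2 {E, L}.
    Root E: left subtree has 0 nodes { }, right has 1 {L}.
  Root U: left subtree has 4 nodes {Z, P, Y, W}, right has 3 {H, M, C}.
    Root P: left subtree has 1 node {Z}, right has 2 {Y, W}.
      Root W: left subtree has 1 node {Y}, right has 0 { }.
    Root M: left subtree has 1 node {H}, right has 1 {C}.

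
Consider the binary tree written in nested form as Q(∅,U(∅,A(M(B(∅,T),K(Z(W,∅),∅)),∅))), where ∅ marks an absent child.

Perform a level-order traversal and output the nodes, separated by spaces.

Level-order visits nodes level by level from the root, left to right within each level.
Level 0: Q
Level 1: U
Level 2: A
Level 3: M
Level 4: B, K
Level 5: T, Z
Level 6: W

Q U A M B K T Z W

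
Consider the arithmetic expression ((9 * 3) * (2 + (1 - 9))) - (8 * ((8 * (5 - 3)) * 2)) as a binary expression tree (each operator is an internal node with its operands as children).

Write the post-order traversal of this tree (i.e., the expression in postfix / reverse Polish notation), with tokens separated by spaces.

9 3 * 2 1 9 - + * 8 8 5 3 - * 2 * * -

Post-order on an expression tree gives postfix notation: for each operator, emit left operand, right operand, then the operator.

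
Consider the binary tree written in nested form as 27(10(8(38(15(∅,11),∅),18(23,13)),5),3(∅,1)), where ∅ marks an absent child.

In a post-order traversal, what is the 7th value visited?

Post-order visits the left subtree, then the right subtree, then the node.
At 27: go left to 10.
  At 10: go left to 8.
    At 8: go left to 38.
      At 38: go left to 15.
        At 15: no left child.
        At 15: go right to 11.
          11 is a leaf — visit 11.
        Visit 15.
      At 38: no right child.
      Visit 38.
    At 8: go right to 18.
      At 18: go left to 23.
        23 is a leaf — visit 23.
      At 18: go right to 13.
        13 is a leaf — visit 13.
      Visit 18.
    Visit 8.
  At 10: go right to 5.
    5 is a leaf — visit 5.
  Visit 10.
At 27: go right to 3.
  At 3: no left child.
  At 3: go right to 1.
    1 is a leaf — visit 1.
  Visit 3.
Visit 27.
Full post-order sequence: 11, 15, 38, 23, 13, 18, 8, 5, 10, 1, 3, 27.

8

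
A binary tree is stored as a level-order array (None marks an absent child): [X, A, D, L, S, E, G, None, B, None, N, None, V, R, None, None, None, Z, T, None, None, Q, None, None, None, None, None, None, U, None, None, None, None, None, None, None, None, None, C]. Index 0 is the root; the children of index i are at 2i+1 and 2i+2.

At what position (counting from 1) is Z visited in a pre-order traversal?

5

Pre-order visits the node, then its left subtree, then its right subtree.
Visit X.
At X: go left to A.
  Visit A.
  At A: go left to L.
    Visit L.
    At L: no left child.
    At L: go right to B.
      Visit B.
      At B: go left to Z.
        Z is a leaf — visit Z.
      At B: go right to T.
        Visit T.
        At T: no left child.
        At T: go right to C.
          C is a leaf — visit C.
  At A: go right to S.
    Visit S.
    At S: no left child.
    At S: go right to N.
      Visit N.
      At N: go left to Q.
        Q is a leaf — visit Q.
      At N: no right child.
At X: go right to D.
  Visit D.
  At D: go left to E.
    Visit E.
    At E: no left child.
    At E: go right to V.
      V is a leaf — visit V.
  At D: go right to G.
    Visit G.
    At G: go left to R.
      Visit R.
      At R: no left child.
      At R: go right to U.
        U is a leaf — visit U.
    At G: no right child.
Full pre-order sequence: X, A, L, B, Z, T, C, S, N, Q, D, E, V, G, R, U.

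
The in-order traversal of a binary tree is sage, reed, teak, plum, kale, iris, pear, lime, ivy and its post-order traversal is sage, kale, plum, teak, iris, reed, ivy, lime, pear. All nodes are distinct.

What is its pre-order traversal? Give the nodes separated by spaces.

The last element of post-order is the root; it splits in-order into left and right subtrees.
Root pear: left subtree has 6 nodes {sage, reed, teak, plum, kale, iris}, right has 2 {lime, ivy}.
  Root reed: left subtree has 1 node {sage}, right has 4 {teak, plum, kale, iris}.
    Root iris: left subtree has 3 nodes {teak, plum, kale}, right has 0 { }.
      Root teak: left subtree has 0 nodes { }, right has 2 {plum, kale}.
        Root plum: left subtree has 0 nodes { }, right has 1 {kale}.
  Root lime: left subtree has 0 nodes { }, right has 1 {ivy}.

pear reed sage iris teak plum kale lime ivy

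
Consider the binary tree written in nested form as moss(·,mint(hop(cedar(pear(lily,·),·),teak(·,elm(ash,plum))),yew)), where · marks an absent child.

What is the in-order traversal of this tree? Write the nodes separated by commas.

In-order visits the left subtree, then the node, then the right subtree.
At moss: no left child.
Visit moss.
At moss: go right to mint.
  At mint: go left to hop.
    At hop: go left to cedar.
      At cedar: go left to pear.
        At pear: go left to lily.
          lily is a leaf — visit lily.
        Visit pear.
        At pear: no right child.
      Visit cedar.
      At cedar: no right child.
    Visit hop.
    At hop: go right to teak.
      At teak: no left child.
      Visit teak.
      At teak: go right to elm.
        At elm: go left to ash.
          ash is a leaf — visit ash.
        Visit elm.
        At elm: go right to plum.
          plum is a leaf — visit plum.
  Visit mint.
  At mint: go right to yew.
    yew is a leaf — visit yew.

moss, lily, pear, cedar, hop, teak, ash, elm, plum, mint, yew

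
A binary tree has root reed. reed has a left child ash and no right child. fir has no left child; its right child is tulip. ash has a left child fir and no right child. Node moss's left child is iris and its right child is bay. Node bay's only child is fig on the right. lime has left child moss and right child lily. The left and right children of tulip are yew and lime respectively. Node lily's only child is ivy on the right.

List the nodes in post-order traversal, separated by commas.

Post-order visits the left subtree, then the right subtree, then the node.
At reed: go left to ash.
  At ash: go left to fir.
    At fir: no left child.
    At fir: go right to tulip.
      At tulip: go left to yew.
        yew is a leaf — visit yew.
      At tulip: go right to lime.
        At lime: go left to moss.
          At moss: go left to iris.
            iris is a leaf — visit iris.
          At moss: go right to bay.
            At bay: no left child.
            At bay: go right to fig.
              fig is a leaf — visit fig.
            Visit bay.
          Visit moss.
        At lime: go right to lily.
          At lily: no left child.
          At lily: go right to ivy.
            ivy is a leaf — visit ivy.
          Visit lily.
        Visit lime.
      Visit tulip.
    Visit fir.
  At ash: no right child.
  Visit ash.
At reed: no right child.
Visit reed.

yew, iris, fig, bay, moss, ivy, lily, lime, tulip, fir, ash, reed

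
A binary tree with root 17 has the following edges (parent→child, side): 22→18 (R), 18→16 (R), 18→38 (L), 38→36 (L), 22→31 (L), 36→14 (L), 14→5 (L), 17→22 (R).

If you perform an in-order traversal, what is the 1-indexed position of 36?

6

In-order visits the left subtree, then the node, then the right subtree.
At 17: no left child.
Visit 17.
At 17: go right to 22.
  At 22: go left to 31.
    31 is a leaf — visit 31.
  Visit 22.
  At 22: go right to 18.
    At 18: go left to 38.
      At 38: go left to 36.
        At 36: go left to 14.
          At 14: go left to 5.
            5 is a leaf — visit 5.
          Visit 14.
          At 14: no right child.
        Visit 36.
        At 36: no right child.
      Visit 38.
      At 38: no right child.
    Visit 18.
    At 18: go right to 16.
      16 is a leaf — visit 16.
Full in-order sequence: 17, 31, 22, 5, 14, 36, 38, 18, 16.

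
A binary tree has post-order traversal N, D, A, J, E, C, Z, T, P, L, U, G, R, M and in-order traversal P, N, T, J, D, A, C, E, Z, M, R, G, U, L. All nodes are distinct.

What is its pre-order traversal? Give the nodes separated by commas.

M, P, T, N, Z, C, J, A, D, E, R, G, U, L

The last element of post-order is the root; it splits in-order into left and right subtrees.
Root M: left subtree has 9 nodes {P, N, T, J, D, A, C, E, Z}, right has 4 {R, G, U, L}.
  Root P: left subtree has 0 nodes { }, right has 8 {N, T, J, D, A, C, E, Z}.
    Root T: left subtree has 1 node {N}, right has 6 {J, D, A, C, E, Z}.
      Root Z: left subtree has 5 nodes {J, D, A, C, E}, right has 0 { }.
        Root C: left subtree has 3 nodes {J, D, A}, right has 1 {E}.
          Root J: left subtree has 0 nodes { }, right has 2 {D, A}.
            Root A: left subtree has 1 node {D}, right has 0 { }.
  Root R: left subtree has 0 nodes { }, right has 3 {G, U, L}.
    Root G: left subtree has 0 nodes { }, right has 2 {U, L}.
      Root U: left subtree has 0 nodes { }, right has 1 {L}.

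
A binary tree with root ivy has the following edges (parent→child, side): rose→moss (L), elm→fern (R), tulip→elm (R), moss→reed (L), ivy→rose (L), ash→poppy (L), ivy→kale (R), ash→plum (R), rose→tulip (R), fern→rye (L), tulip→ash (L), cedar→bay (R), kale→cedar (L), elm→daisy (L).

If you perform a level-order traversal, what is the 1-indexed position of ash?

Level-order visits nodes level by level from the root, left to right within each level.
Level 0: ivy
Level 1: rose, kale
Level 2: moss, tulip, cedar
Level 3: reed, ash, elm, bay
Level 4: poppy, plum, daisy, fern
Level 5: rye
Full level-order sequence: ivy, rose, kale, moss, tulip, cedar, reed, ash, elm, bay, poppy, plum, daisy, fern, rye.

8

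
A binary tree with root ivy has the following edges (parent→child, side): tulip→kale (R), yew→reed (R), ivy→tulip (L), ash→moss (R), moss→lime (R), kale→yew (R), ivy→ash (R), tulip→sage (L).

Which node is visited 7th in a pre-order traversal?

Pre-order visits the node, then its left subtree, then its right subtree.
Visit ivy.
At ivy: go left to tulip.
  Visit tulip.
  At tulip: go left to sage.
    sage is a leaf — visit sage.
  At tulip: go right to kale.
    Visit kale.
    At kale: no left child.
    At kale: go right to yew.
      Visit yew.
      At yew: no left child.
      At yew: go right to reed.
        reed is a leaf — visit reed.
At ivy: go right to ash.
  Visit ash.
  At ash: no left child.
  At ash: go right to moss.
    Visit moss.
    At moss: no left child.
    At moss: go right to lime.
      lime is a leaf — visit lime.
Full pre-order sequence: ivy, tulip, sage, kale, yew, reed, ash, moss, lime.

ash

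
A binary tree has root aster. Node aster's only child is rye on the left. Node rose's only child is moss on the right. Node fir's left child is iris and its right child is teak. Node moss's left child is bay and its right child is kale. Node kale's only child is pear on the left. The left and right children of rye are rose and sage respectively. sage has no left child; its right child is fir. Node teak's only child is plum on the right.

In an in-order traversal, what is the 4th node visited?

pear

In-order visits the left subtree, then the node, then the right subtree.
At aster: go left to rye.
  At rye: go left to rose.
    At rose: no left child.
    Visit rose.
    At rose: go right to moss.
      At moss: go left to bay.
        bay is a leaf — visit bay.
      Visit moss.
      At moss: go right to kale.
        At kale: go left to pear.
          pear is a leaf — visit pear.
        Visit kale.
        At kale: no right child.
  Visit rye.
  At rye: go right to sage.
    At sage: no left child.
    Visit sage.
    At sage: go right to fir.
      At fir: go left to iris.
        iris is a leaf — visit iris.
      Visit fir.
      At fir: go right to teak.
        At teak: no left child.
        Visit teak.
        At teak: go right to plum.
          plum is a leaf — visit plum.
Visit aster.
At aster: no right child.
Full in-order sequence: rose, bay, moss, pear, kale, rye, sage, iris, fir, teak, plum, aster.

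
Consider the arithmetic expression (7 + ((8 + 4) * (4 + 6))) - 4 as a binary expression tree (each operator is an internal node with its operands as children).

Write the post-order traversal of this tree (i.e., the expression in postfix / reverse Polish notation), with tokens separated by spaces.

7 8 4 + 4 6 + * + 4 -

Post-order on an expression tree gives postfix notation: for each operator, emit left operand, right operand, then the operator.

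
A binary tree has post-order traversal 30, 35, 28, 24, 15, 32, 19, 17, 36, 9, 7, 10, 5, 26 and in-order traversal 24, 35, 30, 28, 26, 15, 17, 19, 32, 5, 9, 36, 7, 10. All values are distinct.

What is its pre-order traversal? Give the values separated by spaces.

The last element of post-order is the root; it splits in-order into left and right subtrees.
Root 26: left subtree has 4 nodes {24, 35, 30, 28}, right has 9 {15, 17, 19, 32, 5, 9, 36, 7, 10}.
  Root 24: left subtree has 0 nodes { }, right has 3 {35, 30, 28}.
    Root 28: left subtree has 2 nodes {35, 30}, right has 0 { }.
      Root 35: left subtree has 0 nodes { }, right has 1 {30}.
  Root 5: left subtree has 4 nodes {15, 17, 19, 32}, right has 4 {9, 36, 7, 10}.
    Root 17: left subtree has 1 node {15}, right has 2 {19, 32}.
      Root 19: left subtree has 0 nodes { }, right has 1 {32}.
    Root 10: left subtree has 3 nodes {9, 36, 7}, right has 0 { }.
      Root 7: left subtree has 2 nodes {9, 36}, right has 0 { }.
        Root 9: left subtree has 0 nodes { }, right has 1 {36}.

26 24 28 35 30 5 17 15 19 32 10 7 9 36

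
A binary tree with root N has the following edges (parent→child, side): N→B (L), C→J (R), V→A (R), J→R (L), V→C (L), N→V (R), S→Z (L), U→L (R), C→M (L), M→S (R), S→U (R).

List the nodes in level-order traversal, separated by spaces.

Level-order visits nodes level by level from the root, left to right within each level.
Level 0: N
Level 1: B, V
Level 2: C, A
Level 3: M, J
Level 4: S, R
Level 5: Z, U
Level 6: L

N B V C A M J S R Z U L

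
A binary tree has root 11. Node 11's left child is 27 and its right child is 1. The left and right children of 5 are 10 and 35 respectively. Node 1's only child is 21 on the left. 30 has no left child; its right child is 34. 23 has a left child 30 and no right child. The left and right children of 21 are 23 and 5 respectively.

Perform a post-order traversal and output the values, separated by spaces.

Post-order visits the left subtree, then the right subtree, then the node.
At 11: go left to 27.
  27 is a leaf — visit 27.
At 11: go right to 1.
  At 1: go left to 21.
    At 21: go left to 23.
      At 23: go left to 30.
        At 30: no left child.
        At 30: go right to 34.
          34 is a leaf — visit 34.
        Visit 30.
      At 23: no right child.
      Visit 23.
    At 21: go right to 5.
      At 5: go left to 10.
        10 is a leaf — visit 10.
      At 5: go right to 35.
        35 is a leaf — visit 35.
      Visit 5.
    Visit 21.
  At 1: no right child.
  Visit 1.
Visit 11.

27 34 30 23 10 35 5 21 1 11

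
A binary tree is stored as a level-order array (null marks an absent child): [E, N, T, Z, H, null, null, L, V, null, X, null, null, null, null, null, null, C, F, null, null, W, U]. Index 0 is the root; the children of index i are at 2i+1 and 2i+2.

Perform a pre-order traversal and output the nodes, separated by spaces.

E N Z L V C F H X W U T

Pre-order visits the node, then its left subtree, then its right subtree.
Visit E.
At E: go left to N.
  Visit N.
  At N: go left to Z.
    Visit Z.
    At Z: go left to L.
      L is a leaf — visit L.
    At Z: go right to V.
      Visit V.
      At V: go left to C.
        C is a leaf — visit C.
      At V: go right to F.
        F is a leaf — visit F.
  At N: go right to H.
    Visit H.
    At H: no left child.
    At H: go right to X.
      Visit X.
      At X: go left to W.
        W is a leaf — visit W.
      At X: go right to U.
        U is a leaf — visit U.
At E: go right to T.
  T is a leaf — visit T.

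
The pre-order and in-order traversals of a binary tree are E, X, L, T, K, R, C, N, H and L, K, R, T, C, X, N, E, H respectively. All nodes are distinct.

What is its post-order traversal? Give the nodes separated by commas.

R, K, C, T, L, N, X, H, E

The first element of pre-order is the root; it splits in-order into left and right subtrees.
Root E: left subtree has 7 nodes {L, K, R, T, C, X, N}, right has 1 {H}.
  Root X: left subtree has 5 nodes {L, K, R, T, C}, right has 1 {N}.
    Root L: left subtree has 0 nodes { }, right has 4 {K, R, T, C}.
      Root T: left subtree has 2 nodes {K, R}, right has 1 {C}.
        Root K: left subtree has 0 nodes { }, right has 1 {R}.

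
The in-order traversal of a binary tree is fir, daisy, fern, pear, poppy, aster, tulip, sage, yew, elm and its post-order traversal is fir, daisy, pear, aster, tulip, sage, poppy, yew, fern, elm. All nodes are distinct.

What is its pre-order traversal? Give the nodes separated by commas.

elm, fern, daisy, fir, yew, poppy, pear, sage, tulip, aster

The last element of post-order is the root; it splits in-order into left and right subtrees.
Root elm: left subtree has 9 nodes {fir, daisy, fern, pear, poppy, aster, tulip, sage, yew}, right has 0 { }.
  Root fern: left subtree has 2 nodes {fir, daisy}, right has 6 {pear, poppy, aster, tulip, sage, yew}.
    Root daisy: left subtree has 1 node {fir}, right has 0 { }.
    Root yew: left subtree has 5 nodes {pear, poppy, aster, tulip, sage}, right has 0 { }.
      Root poppy: left subtree has 1 node {pear}, right has 3 {aster, tulip, sage}.
        Root sage: left subtree has 2 nodes {aster, tulip}, right has 0 { }.
          Root tulip: left subtree has 1 node {aster}, right has 0 { }.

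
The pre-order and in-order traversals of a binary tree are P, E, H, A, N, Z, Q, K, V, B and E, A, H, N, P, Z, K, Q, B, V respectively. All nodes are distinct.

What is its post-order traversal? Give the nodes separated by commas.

A, N, H, E, K, B, V, Q, Z, P

The first element of pre-order is the root; it splits in-order into left and right subtrees.
Root P: left subtree has 4 nodes {E, A, H, N}, right has 5 {Z, K, Q, B, V}.
  Root E: left subtree has 0 nodes { }, right has 3 {A, H, N}.
    Root H: left subtree has 1 node {A}, right has 1 {N}.
  Root Z: left subtree has 0 nodes { }, right has 4 {K, Q, B, V}.
    Root Q: left subtree has 1 node {K}, right has 2 {B, V}.
      Root V: left subtree has 1 node {B}, right has 0 { }.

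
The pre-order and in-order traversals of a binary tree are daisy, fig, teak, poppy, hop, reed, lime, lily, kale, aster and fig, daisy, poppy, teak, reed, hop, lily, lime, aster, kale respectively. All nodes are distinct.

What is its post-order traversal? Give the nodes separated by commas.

fig, poppy, reed, lily, aster, kale, lime, hop, teak, daisy

The first element of pre-order is the root; it splits in-order into left and right subtrees.
Root daisy: left subtree has 1 node {fig}, right has 8 {poppy, teak, reed, hop, lily, lime, aster, kale}.
  Root teak: left subtree has 1 node {poppy}, right has 6 {reed, hop, lily, lime, aster, kale}.
    Root hop: left subtree has 1 node {reed}, right has 4 {lily, lime, aster, kale}.
      Root lime: left subtree has 1 node {lily}, right has 2 {aster, kale}.
        Root kale: left subtree has 1 node {aster}, right has 0 { }.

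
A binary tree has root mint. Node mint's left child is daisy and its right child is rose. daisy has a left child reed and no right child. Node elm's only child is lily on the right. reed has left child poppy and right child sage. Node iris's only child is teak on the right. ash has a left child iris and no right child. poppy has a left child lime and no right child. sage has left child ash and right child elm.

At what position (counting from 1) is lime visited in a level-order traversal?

7

Level-order visits nodes level by level from the root, left to right within each level.
Level 0: mint
Level 1: daisy, rose
Level 2: reed
Level 3: poppy, sage
Level 4: lime, ash, elm
Level 5: iris, lily
Level 6: teak
Full level-order sequence: mint, daisy, rose, reed, poppy, sage, lime, ash, elm, iris, lily, teak.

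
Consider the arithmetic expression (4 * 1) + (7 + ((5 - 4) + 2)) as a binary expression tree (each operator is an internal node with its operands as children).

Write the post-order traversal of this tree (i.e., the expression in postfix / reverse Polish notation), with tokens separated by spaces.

4 1 * 7 5 4 - 2 + + +

Post-order on an expression tree gives postfix notation: for each operator, emit left operand, right operand, then the operator.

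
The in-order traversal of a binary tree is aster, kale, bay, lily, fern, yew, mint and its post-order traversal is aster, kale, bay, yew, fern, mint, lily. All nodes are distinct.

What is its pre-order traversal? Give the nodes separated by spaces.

lily bay kale aster mint fern yew

The last element of post-order is the root; it splits in-order into left and right subtrees.
Root lily: left subtree has 3 nodes {aster, kale, bay}, right has 3 {fern, yew, mint}.
  Root bay: left subtree has 2 nodes {aster, kale}, right has 0 { }.
    Root kale: left subtree has 1 node {aster}, right has 0 { }.
  Root mint: left subtree has 2 nodes {fern, yew}, right has 0 { }.
    Root fern: left subtree has 0 nodes { }, right has 1 {yew}.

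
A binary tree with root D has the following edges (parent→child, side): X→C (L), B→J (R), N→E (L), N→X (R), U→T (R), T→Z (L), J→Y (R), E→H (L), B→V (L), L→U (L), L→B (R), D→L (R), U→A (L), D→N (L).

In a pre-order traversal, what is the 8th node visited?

Pre-order visits the node, then its left subtree, then its right subtree.
Visit D.
At D: go left to N.
  Visit N.
  At N: go left to E.
    Visit E.
    At E: go left to H.
      H is a leaf — visit H.
    At E: no right child.
  At N: go right to X.
    Visit X.
    At X: go left to C.
      C is a leaf — visit C.
    At X: no right child.
At D: go right to L.
  Visit L.
  At L: go left to U.
    Visit U.
    At U: go left to A.
      A is a leaf — visit A.
    At U: go right to T.
      Visit T.
      At T: go left to Z.
        Z is a leaf — visit Z.
      At T: no right child.
  At L: go right to B.
    Visit B.
    At B: go left to V.
      V is a leaf — visit V.
    At B: go right to J.
      Visit J.
      At J: no left child.
      At J: go right to Y.
        Y is a leaf — visit Y.
Full pre-order sequence: D, N, E, H, X, C, L, U, A, T, Z, B, V, J, Y.

U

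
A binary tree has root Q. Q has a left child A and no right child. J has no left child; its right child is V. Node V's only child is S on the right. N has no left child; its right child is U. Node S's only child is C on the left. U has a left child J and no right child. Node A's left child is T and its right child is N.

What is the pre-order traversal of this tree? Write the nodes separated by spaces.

Pre-order visits the node, then its left subtree, then its right subtree.
Visit Q.
At Q: go left to A.
  Visit A.
  At A: go left to T.
    T is a leaf — visit T.
  At A: go right to N.
    Visit N.
    At N: no left child.
    At N: go right to U.
      Visit U.
      At U: go left to J.
        Visit J.
        At J: no left child.
        At J: go right to V.
          Visit V.
          At V: no left child.
          At V: go right to S.
            Visit S.
            At S: go left to C.
              C is a leaf — visit C.
            At S: no right child.
      At U: no right child.
At Q: no right child.

Q A T N U J V S C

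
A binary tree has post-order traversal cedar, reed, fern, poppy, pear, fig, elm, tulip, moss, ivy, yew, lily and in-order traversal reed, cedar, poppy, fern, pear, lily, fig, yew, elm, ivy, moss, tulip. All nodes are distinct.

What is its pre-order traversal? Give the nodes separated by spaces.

The last element of post-order is the root; it splits in-order into left and right subtrees.
Root lily: left subtree has 5 nodes {reed, cedar, poppy, fern, pear}, right has 6 {fig, yew, elm, ivy, moss, tulip}.
  Root pear: left subtree has 4 nodes {reed, cedar, poppy, fern}, right has 0 { }.
    Root poppy: left subtree has 2 nodes {reed, cedar}, right has 1 {fern}.
      Root reed: left subtree has 0 nodes { }, right has 1 {cedar}.
  Root yew: left subtree has 1 node {fig}, right has 4 {elm, ivy, moss, tulip}.
    Root ivy: left subtree has 1 node {elm}, right has 2 {moss, tulip}.
      Root moss: left subtree has 0 nodes { }, right has 1 {tulip}.

lily pear poppy reed cedar fern yew fig ivy elm moss tulip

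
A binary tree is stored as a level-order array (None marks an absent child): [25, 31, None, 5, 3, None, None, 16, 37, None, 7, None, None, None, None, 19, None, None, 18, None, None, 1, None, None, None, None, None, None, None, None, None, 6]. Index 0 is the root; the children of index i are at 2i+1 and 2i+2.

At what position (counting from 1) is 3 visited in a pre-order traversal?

Pre-order visits the node, then its left subtree, then its right subtree.
Visit 25.
At 25: go left to 31.
  Visit 31.
  At 31: go left to 5.
    Visit 5.
    At 5: go left to 16.
      Visit 16.
      At 16: go left to 19.
        Visit 19.
        At 19: go left to 6.
          6 is a leaf — visit 6.
        At 19: no right child.
      At 16: no right child.
    At 5: go right to 37.
      Visit 37.
      At 37: no left child.
      At 37: go right to 18.
        18 is a leaf — visit 18.
  At 31: go right to 3.
    Visit 3.
    At 3: no left child.
    At 3: go right to 7.
      Visit 7.
      At 7: go left to 1.
        1 is a leaf — visit 1.
      At 7: no right child.
At 25: no right child.
Full pre-order sequence: 25, 31, 5, 16, 19, 6, 37, 18, 3, 7, 1.

9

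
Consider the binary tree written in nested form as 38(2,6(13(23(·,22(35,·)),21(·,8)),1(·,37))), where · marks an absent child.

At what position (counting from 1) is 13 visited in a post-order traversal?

Post-order visits the left subtree, then the right subtree, then the node.
At 38: go left to 2.
  2 is a leaf — visit 2.
At 38: go right to 6.
  At 6: go left to 13.
    At 13: go left to 23.
      At 23: no left child.
      At 23: go right to 22.
        At 22: go left to 35.
          35 is a leaf — visit 35.
        At 22: no right child.
        Visit 22.
      Visit 23.
    At 13: go right to 21.
      At 21: no left child.
      At 21: go right to 8.
        8 is a leaf — visit 8.
      Visit 21.
    Visit 13.
  At 6: go right to 1.
    At 1: no left child.
    At 1: go right to 37.
      37 is a leaf — visit 37.
    Visit 1.
  Visit 6.
Visit 38.
Full post-order sequence: 2, 35, 22, 23, 8, 21, 13, 37, 1, 6, 38.

7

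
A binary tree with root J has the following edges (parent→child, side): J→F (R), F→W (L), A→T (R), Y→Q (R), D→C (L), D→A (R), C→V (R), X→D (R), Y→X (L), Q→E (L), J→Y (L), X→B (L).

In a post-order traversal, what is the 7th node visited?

X

Post-order visits the left subtree, then the right subtree, then the node.
At J: go left to Y.
  At Y: go left to X.
    At X: go left to B.
      B is a leaf — visit B.
    At X: go right to D.
      At D: go left to C.
        At C: no left child.
        At C: go right to V.
          V is a leaf — visit V.
        Visit C.
      At D: go right to A.
        At A: no left child.
        At A: go right to T.
          T is a leaf — visit T.
        Visit A.
      Visit D.
    Visit X.
  At Y: go right to Q.
    At Q: go left to E.
      E is a leaf — visit E.
    At Q: no right child.
    Visit Q.
  Visit Y.
At J: go right to F.
  At F: go left to W.
    W is a leaf — visit W.
  At F: no right child.
  Visit F.
Visit J.
Full post-order sequence: B, V, C, T, A, D, X, E, Q, Y, W, F, J.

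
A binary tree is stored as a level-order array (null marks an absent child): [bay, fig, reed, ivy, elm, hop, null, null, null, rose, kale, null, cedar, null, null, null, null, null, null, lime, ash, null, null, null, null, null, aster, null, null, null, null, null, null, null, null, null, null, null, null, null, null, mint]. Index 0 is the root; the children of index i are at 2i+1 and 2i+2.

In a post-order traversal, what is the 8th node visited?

fig

Post-order visits the left subtree, then the right subtree, then the node.
At bay: go left to fig.
  At fig: go left to ivy.
    ivy is a leaf — visit ivy.
  At fig: go right to elm.
    At elm: go left to rose.
      At rose: go left to lime.
        lime is a leaf — visit lime.
      At rose: go right to ash.
        At ash: go left to mint.
          mint is a leaf — visit mint.
        At ash: no right child.
        Visit ash.
      Visit rose.
    At elm: go right to kale.
      kale is a leaf — visit kale.
    Visit elm.
  Visit fig.
At bay: go right to reed.
  At reed: go left to hop.
    At hop: no left child.
    At hop: go right to cedar.
      At cedar: no left child.
      At cedar: go right to aster.
        aster is a leaf — visit aster.
      Visit cedar.
    Visit hop.
  At reed: no right child.
  Visit reed.
Visit bay.
Full post-order sequence: ivy, lime, mint, ash, rose, kale, elm, fig, aster, cedar, hop, reed, bay.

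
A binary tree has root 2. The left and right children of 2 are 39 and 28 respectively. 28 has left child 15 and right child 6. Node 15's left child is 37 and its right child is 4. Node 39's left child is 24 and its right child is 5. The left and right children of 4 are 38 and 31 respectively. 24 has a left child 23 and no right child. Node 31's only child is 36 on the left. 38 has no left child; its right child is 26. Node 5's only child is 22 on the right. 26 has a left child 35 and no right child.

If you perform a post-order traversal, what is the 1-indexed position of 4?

Post-order visits the left subtree, then the right subtree, then the node.
At 2: go left to 39.
  At 39: go left to 24.
    At 24: go left to 23.
      23 is a leaf — visit 23.
    At 24: no right child.
    Visit 24.
  At 39: go right to 5.
    At 5: no left child.
    At 5: go right to 22.
      22 is a leaf — visit 22.
    Visit 5.
  Visit 39.
At 2: go right to 28.
  At 28: go left to 15.
    At 15: go left to 37.
      37 is a leaf — visit 37.
    At 15: go right to 4.
      At 4: go left to 38.
        At 38: no left child.
        At 38: go right to 26.
          At 26: go left to 35.
            35 is a leaf — visit 35.
          At 26: no right child.
          Visit 26.
        Visit 38.
      At 4: go right to 31.
        At 31: go left to 36.
          36 is a leaf — visit 36.
        At 31: no right child.
        Visit 31.
      Visit 4.
    Visit 15.
  At 28: go right to 6.
    6 is a leaf — visit 6.
  Visit 28.
Visit 2.
Full post-order sequence: 23, 24, 22, 5, 39, 37, 35, 26, 38, 36, 31, 4, 15, 6, 28, 2.

12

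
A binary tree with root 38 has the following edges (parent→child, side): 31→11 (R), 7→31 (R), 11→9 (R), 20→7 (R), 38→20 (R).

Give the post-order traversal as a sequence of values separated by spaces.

9 11 31 7 20 38

Post-order visits the left subtree, then the right subtree, then the node.
At 38: no left child.
At 38: go right to 20.
  At 20: no left child.
  At 20: go right to 7.
    At 7: no left child.
    At 7: go right to 31.
      At 31: no left child.
      At 31: go right to 11.
        At 11: no left child.
        At 11: go right to 9.
          9 is a leaf — visit 9.
        Visit 11.
      Visit 31.
    Visit 7.
  Visit 20.
Visit 38.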